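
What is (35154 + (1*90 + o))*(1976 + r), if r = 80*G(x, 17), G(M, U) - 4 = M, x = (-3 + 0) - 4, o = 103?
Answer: 61362392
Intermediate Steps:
x = -7 (x = -3 - 4 = -7)
G(M, U) = 4 + M
r = -240 (r = 80*(4 - 7) = 80*(-3) = -240)
(35154 + (1*90 + o))*(1976 + r) = (35154 + (1*90 + 103))*(1976 - 240) = (35154 + (90 + 103))*1736 = (35154 + 193)*1736 = 35347*1736 = 61362392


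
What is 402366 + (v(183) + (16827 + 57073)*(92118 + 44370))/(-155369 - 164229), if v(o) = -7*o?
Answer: 118508906949/319598 ≈ 3.7081e+5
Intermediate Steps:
402366 + (v(183) + (16827 + 57073)*(92118 + 44370))/(-155369 - 164229) = 402366 + (-7*183 + (16827 + 57073)*(92118 + 44370))/(-155369 - 164229) = 402366 + (-1281 + 73900*136488)/(-319598) = 402366 + (-1281 + 10086463200)*(-1/319598) = 402366 + 10086461919*(-1/319598) = 402366 - 10086461919/319598 = 118508906949/319598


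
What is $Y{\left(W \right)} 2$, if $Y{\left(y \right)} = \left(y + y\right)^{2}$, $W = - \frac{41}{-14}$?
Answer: $\frac{3362}{49} \approx 68.612$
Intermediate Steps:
$W = \frac{41}{14}$ ($W = \left(-41\right) \left(- \frac{1}{14}\right) = \frac{41}{14} \approx 2.9286$)
$Y{\left(y \right)} = 4 y^{2}$ ($Y{\left(y \right)} = \left(2 y\right)^{2} = 4 y^{2}$)
$Y{\left(W \right)} 2 = 4 \left(\frac{41}{14}\right)^{2} \cdot 2 = 4 \cdot \frac{1681}{196} \cdot 2 = \frac{1681}{49} \cdot 2 = \frac{3362}{49}$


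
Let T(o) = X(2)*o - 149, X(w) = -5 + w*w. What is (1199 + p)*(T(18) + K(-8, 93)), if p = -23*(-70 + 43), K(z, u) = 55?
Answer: -203840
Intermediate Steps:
X(w) = -5 + w**2
T(o) = -149 - o (T(o) = (-5 + 2**2)*o - 149 = (-5 + 4)*o - 149 = -o - 149 = -149 - o)
p = 621 (p = -23*(-27) = 621)
(1199 + p)*(T(18) + K(-8, 93)) = (1199 + 621)*((-149 - 1*18) + 55) = 1820*((-149 - 18) + 55) = 1820*(-167 + 55) = 1820*(-112) = -203840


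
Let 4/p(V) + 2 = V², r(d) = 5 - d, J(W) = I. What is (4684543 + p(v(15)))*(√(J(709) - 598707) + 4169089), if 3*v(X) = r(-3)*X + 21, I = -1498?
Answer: 43103320674435045/2207 + 10338786405*I*√600205/2207 ≈ 1.953e+13 + 3.6293e+9*I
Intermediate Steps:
J(W) = -1498
v(X) = 7 + 8*X/3 (v(X) = ((5 - 1*(-3))*X + 21)/3 = ((5 + 3)*X + 21)/3 = (8*X + 21)/3 = (21 + 8*X)/3 = 7 + 8*X/3)
p(V) = 4/(-2 + V²)
(4684543 + p(v(15)))*(√(J(709) - 598707) + 4169089) = (4684543 + 4/(-2 + (7 + (8/3)*15)²))*(√(-1498 - 598707) + 4169089) = (4684543 + 4/(-2 + (7 + 40)²))*(√(-600205) + 4169089) = (4684543 + 4/(-2 + 47²))*(I*√600205 + 4169089) = (4684543 + 4/(-2 + 2209))*(4169089 + I*√600205) = (4684543 + 4/2207)*(4169089 + I*√600205) = 10338786405*(4169089 + I*√600205)/2207 = 43103320674435045/2207 + 10338786405*I*√600205/2207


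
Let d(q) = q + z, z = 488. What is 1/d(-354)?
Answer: 1/134 ≈ 0.0074627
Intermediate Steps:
d(q) = 488 + q (d(q) = q + 488 = 488 + q)
1/d(-354) = 1/(488 - 354) = 1/134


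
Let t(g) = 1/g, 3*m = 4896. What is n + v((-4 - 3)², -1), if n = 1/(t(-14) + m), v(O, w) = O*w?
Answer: -1119489/22847 ≈ -48.999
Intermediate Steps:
m = 1632 (m = (⅓)*4896 = 1632)
n = 14/22847 (n = 1/(1/(-14) + 1632) = 1/(-1/14 + 1632) = 1/(22847/14) = 14/22847 ≈ 0.00061277)
n + v((-4 - 3)², -1) = 14/22847 + (-4 - 3)²*(-1) = 14/22847 + (-7)²*(-1) = 14/22847 + 49*(-1) = 14/22847 - 49 = -1119489/22847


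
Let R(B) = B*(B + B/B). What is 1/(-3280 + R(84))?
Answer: 1/3860 ≈ 0.00025907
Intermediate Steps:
R(B) = B*(1 + B) (R(B) = B*(B + 1) = B*(1 + B))
1/(-3280 + R(84)) = 1/(-3280 + 84*(1 + 84)) = 1/(-3280 + 84*85) = 1/(-3280 + 7140) = 1/3860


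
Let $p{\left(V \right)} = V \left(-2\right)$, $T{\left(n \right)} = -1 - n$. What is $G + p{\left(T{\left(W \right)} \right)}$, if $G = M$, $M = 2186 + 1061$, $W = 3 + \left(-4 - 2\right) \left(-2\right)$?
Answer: $3279$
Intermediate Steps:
$W = 15$ ($W = 3 + \left(-4 - 2\right) \left(-2\right) = 3 - -12 = 3 + 12 = 15$)
$M = 3247$
$G = 3247$
$p{\left(V \right)} = - 2 V$
$G + p{\left(T{\left(W \right)} \right)} = 3247 - 2 \left(-1 - 15\right) = 3247 - -32 = 3247 + 32 = 3279$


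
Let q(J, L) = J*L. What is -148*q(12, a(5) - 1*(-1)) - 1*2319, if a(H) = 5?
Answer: -12975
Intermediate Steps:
-148*q(12, a(5) - 1*(-1)) - 1*2319 = -1776*(5 - 1*(-1)) - 1*2319 = -1776*(5 + 1) - 2319 = -1776*6 - 2319 = -148*72 - 2319 = -10656 - 2319 = -12975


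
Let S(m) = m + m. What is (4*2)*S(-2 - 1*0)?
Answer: -32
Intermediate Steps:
S(m) = 2*m
(4*2)*S(-2 - 1*0) = (4*2)*(2*(-2 - 1*0)) = 8*(2*(-2 + 0)) = 8*(2*(-2)) = 8*(-4) = -32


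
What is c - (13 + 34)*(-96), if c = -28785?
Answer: -24273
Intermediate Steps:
c - (13 + 34)*(-96) = -28785 - (13 + 34)*(-96) = -28785 - 47*(-96) = -28785 - 1*(-4512) = -28785 + 4512 = -24273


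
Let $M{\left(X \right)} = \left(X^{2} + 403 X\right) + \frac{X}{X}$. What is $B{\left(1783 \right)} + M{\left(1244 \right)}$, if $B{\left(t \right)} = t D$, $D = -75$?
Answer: $1915144$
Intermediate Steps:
$M{\left(X \right)} = 1 + X^{2} + 403 X$ ($M{\left(X \right)} = \left(X^{2} + 403 X\right) + 1 = 1 + X^{2} + 403 X$)
$B{\left(t \right)} = - 75 t$ ($B{\left(t \right)} = t \left(-75\right) = - 75 t$)
$B{\left(1783 \right)} + M{\left(1244 \right)} = \left(-75\right) 1783 + \left(1 + 1244^{2} + 403 \cdot 1244\right) = -133725 + \left(1 + 1547536 + 501332\right) = -133725 + 2048869 = 1915144$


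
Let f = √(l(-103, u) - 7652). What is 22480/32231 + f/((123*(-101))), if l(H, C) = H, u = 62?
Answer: 22480/32231 - I*√7755/12423 ≈ 0.69746 - 0.0070887*I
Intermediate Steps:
f = I*√7755 (f = √(-103 - 7652) = √(-7755) = I*√7755 ≈ 88.063*I)
22480/32231 + f/((123*(-101))) = 22480/32231 + (I*√7755)/((123*(-101))) = 22480*(1/32231) + (I*√7755)/(-12423) = 22480/32231 + (I*√7755)*(-1/12423) = 22480/32231 - I*√7755/12423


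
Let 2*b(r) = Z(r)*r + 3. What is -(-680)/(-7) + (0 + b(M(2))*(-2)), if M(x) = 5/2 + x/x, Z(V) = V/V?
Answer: -1451/14 ≈ -103.64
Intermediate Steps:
Z(V) = 1
M(x) = 7/2 (M(x) = 5*(½) + 1 = 5/2 + 1 = 7/2)
b(r) = 3/2 + r/2 (b(r) = (1*r + 3)/2 = (r + 3)/2 = (3 + r)/2 = 3/2 + r/2)
-(-680)/(-7) + (0 + b(M(2))*(-2)) = -(-680)/(-7) + (0 + (3/2 + (½)*(7/2))*(-2)) = -(-680)*(-1)/7 + (0 + (3/2 + 7/4)*(-2)) = -5*136/7 + (0 + (13/4)*(-2)) = -680/7 + (0 - 13/2) = -680/7 - 13/2 = -1451/14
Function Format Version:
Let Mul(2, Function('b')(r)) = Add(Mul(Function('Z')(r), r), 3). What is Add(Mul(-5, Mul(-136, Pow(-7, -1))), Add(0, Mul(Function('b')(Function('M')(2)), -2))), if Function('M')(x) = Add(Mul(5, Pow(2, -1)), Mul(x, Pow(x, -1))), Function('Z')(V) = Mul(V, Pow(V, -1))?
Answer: Rational(-1451, 14) ≈ -103.64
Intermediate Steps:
Function('Z')(V) = 1
Function('M')(x) = Rational(7, 2) (Function('M')(x) = Add(Mul(5, Rational(1, 2)), 1) = Add(Rational(5, 2), 1) = Rational(7, 2))
Function('b')(r) = Add(Rational(3, 2), Mul(Rational(1, 2), r)) (Function('b')(r) = Mul(Rational(1, 2), Add(Mul(1, r), 3)) = Mul(Rational(1, 2), Add(r, 3)) = Mul(Rational(1, 2), Add(3, r)) = Add(Rational(3, 2), Mul(Rational(1, 2), r)))
Add(Mul(-5, Mul(-136, Pow(-7, -1))), Add(0, Mul(Function('b')(Function('M')(2)), -2))) = Add(Mul(-5, Mul(-136, Pow(-7, -1))), Add(0, Mul(Add(Rational(3, 2), Mul(Rational(1, 2), Rational(7, 2))), -2))) = Add(Mul(-5, Mul(-136, Rational(-1, 7))), Add(0, Mul(Add(Rational(3, 2), Rational(7, 4)), -2))) = Add(Mul(-5, Rational(136, 7)), Add(0, Mul(Rational(13, 4), -2))) = Add(Rational(-680, 7), Add(0, Rational(-13, 2))) = Add(Rational(-680, 7), Rational(-13, 2)) = Rational(-1451, 14)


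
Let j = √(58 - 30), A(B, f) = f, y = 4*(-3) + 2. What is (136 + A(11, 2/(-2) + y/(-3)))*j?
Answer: 830*√7/3 ≈ 731.99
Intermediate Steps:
y = -10 (y = -12 + 2 = -10)
j = 2*√7 (j = √28 = 2*√7 ≈ 5.2915)
(136 + A(11, 2/(-2) + y/(-3)))*j = (136 + (2/(-2) - 10/(-3)))*(2*√7) = (136 + (2*(-½) - 10*(-⅓)))*(2*√7) = (136 + (-1 + 10/3))*(2*√7) = (136 + 7/3)*(2*√7) = 415*(2*√7)/3 = 830*√7/3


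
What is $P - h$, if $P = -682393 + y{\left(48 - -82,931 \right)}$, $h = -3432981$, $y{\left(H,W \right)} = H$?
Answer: $2750718$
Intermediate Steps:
$P = -682263$ ($P = -682393 + \left(48 - -82\right) = -682393 + \left(48 + 82\right) = -682393 + 130 = -682263$)
$P - h = -682263 - -3432981 = -682263 + 3432981 = 2750718$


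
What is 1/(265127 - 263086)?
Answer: 1/2041 ≈ 0.00048996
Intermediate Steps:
1/(265127 - 263086) = 1/2041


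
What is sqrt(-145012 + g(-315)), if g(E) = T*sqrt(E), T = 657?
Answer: sqrt(-145012 + 1971*I*sqrt(35)) ≈ 15.298 + 381.11*I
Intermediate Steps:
g(E) = 657*sqrt(E)
sqrt(-145012 + g(-315)) = sqrt(-145012 + 657*sqrt(-315)) = sqrt(-145012 + 657*(3*I*sqrt(35))) = sqrt(-145012 + 1971*I*sqrt(35))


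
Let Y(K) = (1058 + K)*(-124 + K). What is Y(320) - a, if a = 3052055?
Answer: -2781967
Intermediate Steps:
Y(K) = (-124 + K)*(1058 + K)
Y(320) - a = (-131192 + 320² + 934*320) - 1*3052055 = (-131192 + 102400 + 298880) - 3052055 = 270088 - 3052055 = -2781967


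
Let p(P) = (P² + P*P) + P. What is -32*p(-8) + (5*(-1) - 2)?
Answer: -3847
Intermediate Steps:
p(P) = P + 2*P² (p(P) = (P² + P²) + P = 2*P² + P = P + 2*P²)
-32*p(-8) + (5*(-1) - 2) = -(-256)*(1 + 2*(-8)) + (5*(-1) - 2) = -(-256)*(1 - 16) + (-5 - 2) = -(-256)*(-15) - 7 = -32*120 - 7 = -3840 - 7 = -3847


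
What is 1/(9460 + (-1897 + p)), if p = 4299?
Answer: 1/11862 ≈ 8.4303e-5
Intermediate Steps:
1/(9460 + (-1897 + p)) = 1/(9460 + (-1897 + 4299)) = 1/(9460 + 2402) = 1/11862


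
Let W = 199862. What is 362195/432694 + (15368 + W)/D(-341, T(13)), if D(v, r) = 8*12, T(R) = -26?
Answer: 23290875085/10384656 ≈ 2242.8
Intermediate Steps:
D(v, r) = 96
362195/432694 + (15368 + W)/D(-341, T(13)) = 362195/432694 + (15368 + 199862)/96 = 362195*(1/432694) + 215230*(1/96) = 362195/432694 + 107615/48 = 23290875085/10384656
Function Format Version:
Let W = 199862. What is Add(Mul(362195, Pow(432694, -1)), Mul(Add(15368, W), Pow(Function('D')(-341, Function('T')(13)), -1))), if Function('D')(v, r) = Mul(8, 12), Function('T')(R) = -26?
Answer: Rational(23290875085, 10384656) ≈ 2242.8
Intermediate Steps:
Function('D')(v, r) = 96
Add(Mul(362195, Pow(432694, -1)), Mul(Add(15368, W), Pow(Function('D')(-341, Function('T')(13)), -1))) = Add(Mul(362195, Pow(432694, -1)), Mul(Add(15368, 199862), Pow(96, -1))) = Add(Mul(362195, Rational(1, 432694)), Mul(215230, Rational(1, 96))) = Add(Rational(362195, 432694), Rational(107615, 48)) = Rational(23290875085, 10384656)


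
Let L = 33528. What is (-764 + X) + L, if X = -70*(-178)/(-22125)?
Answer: 144978208/4425 ≈ 32763.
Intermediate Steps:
X = -2492/4425 (X = 12460*(-1/22125) = -2492/4425 ≈ -0.56316)
(-764 + X) + L = (-764 - 2492/4425) + 33528 = -3383192/4425 + 33528 = 144978208/4425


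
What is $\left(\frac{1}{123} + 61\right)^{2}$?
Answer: $\frac{56310016}{15129} \approx 3722.0$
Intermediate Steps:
$\left(\frac{1}{123} + 61\right)^{2} = \left(\frac{7504}{123}\right)^{2} = \frac{56310016}{15129}$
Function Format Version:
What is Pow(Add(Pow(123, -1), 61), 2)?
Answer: Rational(56310016, 15129) ≈ 3722.0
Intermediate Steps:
Pow(Add(Pow(123, -1), 61), 2) = Pow(Add(Rational(1, 123), 61), 2) = Pow(Rational(7504, 123), 2) = Rational(56310016, 15129)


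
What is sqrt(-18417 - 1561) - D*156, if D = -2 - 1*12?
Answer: 2184 + I*sqrt(19978) ≈ 2184.0 + 141.34*I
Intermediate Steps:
D = -14 (D = -2 - 12 = -14)
sqrt(-18417 - 1561) - D*156 = sqrt(-18417 - 1561) - (-14)*156 = sqrt(-19978) - 1*(-2184) = I*sqrt(19978) + 2184 = 2184 + I*sqrt(19978)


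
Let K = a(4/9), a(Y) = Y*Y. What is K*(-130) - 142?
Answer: -13582/81 ≈ -167.68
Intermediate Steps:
a(Y) = Y²
K = 16/81 (K = (4/9)² = 16/81 ≈ 0.19753)
K*(-130) - 142 = (16/81)*(-130) - 142 = -2080/81 - 142 = -13582/81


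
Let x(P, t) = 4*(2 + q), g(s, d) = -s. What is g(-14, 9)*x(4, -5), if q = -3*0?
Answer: 112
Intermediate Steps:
q = 0
x(P, t) = 8 (x(P, t) = 4*(2 + 0) = 4*2 = 8)
g(-14, 9)*x(4, -5) = -1*(-14)*8 = 14*8 = 112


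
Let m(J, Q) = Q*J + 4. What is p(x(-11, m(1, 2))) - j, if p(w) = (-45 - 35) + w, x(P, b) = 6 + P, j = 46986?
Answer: -47071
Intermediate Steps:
m(J, Q) = 4 + J*Q (m(J, Q) = J*Q + 4 = 4 + J*Q)
p(w) = -80 + w
p(x(-11, m(1, 2))) - j = (-80 + (6 - 11)) - 1*46986 = (-80 - 5) - 46986 = -85 - 46986 = -47071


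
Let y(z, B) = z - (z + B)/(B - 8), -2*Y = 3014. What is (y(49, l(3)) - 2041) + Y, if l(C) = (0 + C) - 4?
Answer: -10481/3 ≈ -3493.7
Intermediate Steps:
Y = -1507 (Y = -1/2*3014 = -1507)
l(C) = -4 + C (l(C) = C - 4 = -4 + C)
y(z, B) = z - (B + z)/(-8 + B)
(y(49, l(3)) - 2041) + Y = ((-(-4 + 3) - 9*49 + (-4 + 3)*49)/(-8 + (-4 + 3)) - 2041) - 1507 = ((-1*(-1) - 441 - 1*49)/(-8 - 1) - 2041) - 1507 = ((1 - 441 - 49)/(-9) - 2041) - 1507 = (-1/9*(-489) - 2041) - 1507 = (163/3 - 2041) - 1507 = -5960/3 - 1507 = -10481/3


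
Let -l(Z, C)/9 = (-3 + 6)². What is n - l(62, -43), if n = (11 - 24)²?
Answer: 250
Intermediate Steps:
l(Z, C) = -81 (l(Z, C) = -9*(-3 + 6)² = -9*3² = -9*9 = -81)
n = 169 (n = (-13)² = 169)
n - l(62, -43) = 169 - 1*(-81) = 169 + 81 = 250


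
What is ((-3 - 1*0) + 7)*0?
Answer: 0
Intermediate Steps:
((-3 - 1*0) + 7)*0 = ((-3 + 0) + 7)*0 = (-3 + 7)*0 = 4*0 = 0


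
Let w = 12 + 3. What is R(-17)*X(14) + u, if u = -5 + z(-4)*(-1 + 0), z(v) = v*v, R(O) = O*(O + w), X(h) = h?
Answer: 455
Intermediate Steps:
w = 15
R(O) = O*(15 + O) (R(O) = O*(O + 15) = O*(15 + O))
z(v) = v**2
u = -21 (u = -5 + (-4)**2*(-1 + 0) = -5 + 16*(-1) = -5 - 16 = -21)
R(-17)*X(14) + u = -17*(15 - 17)*14 - 21 = -17*(-2)*14 - 21 = 34*14 - 21 = 476 - 21 = 455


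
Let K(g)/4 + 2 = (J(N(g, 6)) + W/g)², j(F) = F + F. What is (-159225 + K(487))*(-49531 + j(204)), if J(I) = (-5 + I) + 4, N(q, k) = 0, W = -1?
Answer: 1855089755241523/237169 ≈ 7.8218e+9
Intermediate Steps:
J(I) = -1 + I
j(F) = 2*F
K(g) = -8 + 4*(-1 - 1/g)² (K(g) = -8 + 4*((-1 + 0) - 1/g)² = -8 + 4*(-1 - 1/g)²)
(-159225 + K(487))*(-49531 + j(204)) = (-159225 + (-4 + 4/487² + 8/487))*(-49531 + 2*204) = (-159225 + (-4 + 4*(1/237169) + 8*(1/487)))*(-49531 + 408) = (-159225 + (-4 + 4/237169 + 8/487))*(-49123) = (-159225 - 944776/237169)*(-49123) = -37764178801/237169*(-49123) = 1855089755241523/237169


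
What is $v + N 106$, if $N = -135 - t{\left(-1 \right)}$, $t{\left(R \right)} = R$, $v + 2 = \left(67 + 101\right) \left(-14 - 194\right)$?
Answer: $-49150$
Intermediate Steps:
$v = -34946$ ($v = -2 + \left(67 + 101\right) \left(-14 - 194\right) = -2 + 168 \left(-208\right) = -2 - 34944 = -34946$)
$N = -134$ ($N = -135 - -1 = -135 + 1 = -134$)
$v + N 106 = -34946 - 14204 = -49150$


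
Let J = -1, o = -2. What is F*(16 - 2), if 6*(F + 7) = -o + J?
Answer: -287/3 ≈ -95.667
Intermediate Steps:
F = -41/6 (F = -7 + (-1*(-2) - 1)/6 = -7 + (2 - 1)/6 = -7 + (1/6)*1 = -7 + 1/6 = -41/6 ≈ -6.8333)
F*(16 - 2) = -41*(16 - 2)/6 = -41/6*14 = -287/3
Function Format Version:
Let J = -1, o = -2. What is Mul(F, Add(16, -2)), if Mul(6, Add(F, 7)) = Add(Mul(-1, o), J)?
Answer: Rational(-287, 3) ≈ -95.667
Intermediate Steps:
F = Rational(-41, 6) (F = Add(-7, Mul(Rational(1, 6), Add(Mul(-1, -2), -1))) = Add(-7, Mul(Rational(1, 6), Add(2, -1))) = Add(-7, Mul(Rational(1, 6), 1)) = Add(-7, Rational(1, 6)) = Rational(-41, 6) ≈ -6.8333)
Mul(F, Add(16, -2)) = Mul(Rational(-41, 6), Add(16, -2)) = Mul(Rational(-41, 6), 14) = Rational(-287, 3)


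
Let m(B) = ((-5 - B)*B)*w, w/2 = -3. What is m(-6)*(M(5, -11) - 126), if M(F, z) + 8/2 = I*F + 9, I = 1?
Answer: -4176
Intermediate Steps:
w = -6 (w = 2*(-3) = -6)
M(F, z) = 5 + F (M(F, z) = -4 + (1*F + 9) = -4 + (F + 9) = -4 + (9 + F) = 5 + F)
m(B) = -6*B*(-5 - B) (m(B) = ((-5 - B)*B)*(-6) = (B*(-5 - B))*(-6) = -6*B*(-5 - B))
m(-6)*(M(5, -11) - 126) = (6*(-6)*(5 - 6))*((5 + 5) - 126) = (6*(-6)*(-1))*(10 - 126) = 36*(-116) = -4176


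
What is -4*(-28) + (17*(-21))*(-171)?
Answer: 61159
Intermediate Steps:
-4*(-28) + (17*(-21))*(-171) = 112 - 357*(-171) = 112 + 61047 = 61159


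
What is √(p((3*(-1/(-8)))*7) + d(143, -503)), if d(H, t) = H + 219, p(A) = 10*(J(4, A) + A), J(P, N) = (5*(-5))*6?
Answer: I*√4447/2 ≈ 33.343*I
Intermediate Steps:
J(P, N) = -150 (J(P, N) = -25*6 = -150)
p(A) = -1500 + 10*A (p(A) = 10*(-150 + A) = -1500 + 10*A)
d(H, t) = 219 + H
√(p((3*(-1/(-8)))*7) + d(143, -503)) = √((-1500 + 10*((3*(-1/(-8)))*7)) + (219 + 143)) = √((-1500 + 10*((3*(-1*(-⅛)))*7)) + 362) = √((-1500 + 10*((3*(⅛))*7)) + 362) = √((-1500 + 10*((3/8)*7)) + 362) = √((-1500 + 10*(21/8)) + 362) = √((-1500 + 105/4) + 362) = √(-5895/4 + 362) = √(-4447/4) = I*√4447/2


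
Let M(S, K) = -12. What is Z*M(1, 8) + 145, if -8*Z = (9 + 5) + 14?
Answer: 187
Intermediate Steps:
Z = -7/2 (Z = -((9 + 5) + 14)/8 = -(14 + 14)/8 = -⅛*28 = -7/2 ≈ -3.5000)
Z*M(1, 8) + 145 = -7/2*(-12) + 145 = 42 + 145 = 187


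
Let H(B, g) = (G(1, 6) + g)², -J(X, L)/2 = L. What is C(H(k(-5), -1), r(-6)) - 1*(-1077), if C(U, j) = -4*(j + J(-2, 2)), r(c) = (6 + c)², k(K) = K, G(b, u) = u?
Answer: 1093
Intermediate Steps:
J(X, L) = -2*L
H(B, g) = (6 + g)²
C(U, j) = 16 - 4*j (C(U, j) = -4*(j - 2*2) = -4*(j - 4) = -4*(-4 + j) = 16 - 4*j)
C(H(k(-5), -1), r(-6)) - 1*(-1077) = (16 - 4*(6 - 6)²) - 1*(-1077) = (16 - 4*0²) + 1077 = (16 - 4*0) + 1077 = (16 + 0) + 1077 = 16 + 1077 = 1093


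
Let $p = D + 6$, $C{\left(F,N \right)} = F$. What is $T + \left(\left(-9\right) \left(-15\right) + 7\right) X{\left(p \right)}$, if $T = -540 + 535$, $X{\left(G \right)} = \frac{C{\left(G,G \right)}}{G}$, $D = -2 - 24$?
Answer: $137$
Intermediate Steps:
$D = -26$ ($D = -2 - 24 = -26$)
$p = -20$ ($p = -26 + 6 = -20$)
$X{\left(G \right)} = 1$ ($X{\left(G \right)} = \frac{G}{G} = 1$)
$T = -5$
$T + \left(\left(-9\right) \left(-15\right) + 7\right) X{\left(p \right)} = -5 + \left(\left(-9\right) \left(-15\right) + 7\right) 1 = -5 + \left(135 + 7\right) 1 = -5 + 142 \cdot 1 = -5 + 142 = 137$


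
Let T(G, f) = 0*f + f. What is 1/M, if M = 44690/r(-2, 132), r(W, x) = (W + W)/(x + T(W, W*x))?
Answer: 1/1474770 ≈ 6.7807e-7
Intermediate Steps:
T(G, f) = f (T(G, f) = 0 + f = f)
r(W, x) = 2*W/(x + W*x) (r(W, x) = (W + W)/(x + W*x) = (2*W)/(x + W*x) = 2*W/(x + W*x))
M = 1474770 (M = 44690/((2*(-2)/(132*(1 - 2)))) = 44690/((2*(-2)*(1/132)/(-1))) = 44690/((2*(-2)*(1/132)*(-1))) = 44690/(1/33) = 44690*33 = 1474770)
1/M = 1/1474770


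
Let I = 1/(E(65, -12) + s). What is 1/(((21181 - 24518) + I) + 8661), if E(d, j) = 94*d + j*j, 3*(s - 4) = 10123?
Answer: 28897/153847631 ≈ 0.00018783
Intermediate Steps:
s = 10135/3 (s = 4 + (⅓)*10123 = 4 + 10123/3 = 10135/3 ≈ 3378.3)
E(d, j) = j² + 94*d (E(d, j) = 94*d + j² = j² + 94*d)
I = 3/28897 (I = 1/(((-12)² + 94*65) + 10135/3) = 1/((144 + 6110) + 10135/3) = 1/(6254 + 10135/3) = 1/(28897/3) = 3/28897 ≈ 0.00010382)
1/(((21181 - 24518) + I) + 8661) = 1/(((21181 - 24518) + 3/28897) + 8661) = 1/((-3337 + 3/28897) + 8661) = 1/(-96429286/28897 + 8661) = 1/(153847631/28897) = 28897/153847631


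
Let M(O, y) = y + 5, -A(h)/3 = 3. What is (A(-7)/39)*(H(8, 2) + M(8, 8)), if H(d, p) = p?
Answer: -45/13 ≈ -3.4615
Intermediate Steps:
A(h) = -9 (A(h) = -3*3 = -9)
M(O, y) = 5 + y
(A(-7)/39)*(H(8, 2) + M(8, 8)) = (-9/39)*(2 + (5 + 8)) = (-9*1/39)*(2 + 13) = -3/13*15 = -45/13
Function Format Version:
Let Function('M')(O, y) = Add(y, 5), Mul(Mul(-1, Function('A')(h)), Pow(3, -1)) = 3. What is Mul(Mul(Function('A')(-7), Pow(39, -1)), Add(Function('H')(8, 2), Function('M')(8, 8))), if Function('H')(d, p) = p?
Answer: Rational(-45, 13) ≈ -3.4615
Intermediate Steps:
Function('A')(h) = -9 (Function('A')(h) = Mul(-3, 3) = -9)
Function('M')(O, y) = Add(5, y)
Mul(Mul(Function('A')(-7), Pow(39, -1)), Add(Function('H')(8, 2), Function('M')(8, 8))) = Mul(Mul(-9, Pow(39, -1)), Add(2, Add(5, 8))) = Mul(Mul(-9, Rational(1, 39)), Add(2, 13)) = Mul(Rational(-3, 13), 15) = Rational(-45, 13)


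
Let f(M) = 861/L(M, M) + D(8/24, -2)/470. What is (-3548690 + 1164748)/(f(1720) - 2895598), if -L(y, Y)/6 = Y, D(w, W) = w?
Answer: 1156307227680/1404480894043 ≈ 0.82330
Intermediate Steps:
L(y, Y) = -6*Y
f(M) = 1/1410 - 287/(2*M) (f(M) = 861/((-6*M)) + (8/24)/470 = 861*(-1/(6*M)) + (8*(1/24))*(1/470) = -287/(2*M) + (⅓)*(1/470) = -287/(2*M) + 1/1410 = 1/1410 - 287/(2*M))
(-3548690 + 1164748)/(f(1720) - 2895598) = (-3548690 + 1164748)/((1/1410)*(-202335 + 1720)/1720 - 2895598) = -2383942/((1/1410)*(1/1720)*(-200615) - 2895598) = -2383942/(-40123/485040 - 2895598) = -2383942/(-1404480894043/485040) = -2383942*(-485040/1404480894043) = 1156307227680/1404480894043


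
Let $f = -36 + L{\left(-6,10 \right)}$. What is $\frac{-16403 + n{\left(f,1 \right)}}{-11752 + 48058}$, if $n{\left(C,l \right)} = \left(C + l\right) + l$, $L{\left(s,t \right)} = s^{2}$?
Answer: $- \frac{5467}{12102} \approx -0.45174$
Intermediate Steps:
$f = 0$ ($f = -36 + \left(-6\right)^{2} = -36 + 36 = 0$)
$n{\left(C,l \right)} = C + 2 l$
$\frac{-16403 + n{\left(f,1 \right)}}{-11752 + 48058} = \frac{-16403 + \left(0 + 2 \cdot 1\right)}{-11752 + 48058} = \frac{-16403 + \left(0 + 2\right)}{36306} = \left(-16403 + 2\right) \frac{1}{36306} = \left(-16401\right) \frac{1}{36306} = - \frac{5467}{12102}$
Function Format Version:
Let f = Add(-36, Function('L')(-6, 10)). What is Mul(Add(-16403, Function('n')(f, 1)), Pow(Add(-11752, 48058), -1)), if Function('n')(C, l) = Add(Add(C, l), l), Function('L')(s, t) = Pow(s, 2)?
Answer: Rational(-5467, 12102) ≈ -0.45174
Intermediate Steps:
f = 0 (f = Add(-36, Pow(-6, 2)) = Add(-36, 36) = 0)
Function('n')(C, l) = Add(C, Mul(2, l))
Mul(Add(-16403, Function('n')(f, 1)), Pow(Add(-11752, 48058), -1)) = Mul(Add(-16403, Add(0, Mul(2, 1))), Pow(Add(-11752, 48058), -1)) = Mul(Add(-16403, Add(0, 2)), Pow(36306, -1)) = Mul(Add(-16403, 2), Rational(1, 36306)) = Mul(-16401, Rational(1, 36306)) = Rational(-5467, 12102)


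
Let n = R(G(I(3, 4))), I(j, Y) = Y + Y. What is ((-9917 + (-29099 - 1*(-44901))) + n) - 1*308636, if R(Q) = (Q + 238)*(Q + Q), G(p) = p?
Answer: -298815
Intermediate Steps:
I(j, Y) = 2*Y
R(Q) = 2*Q*(238 + Q) (R(Q) = (238 + Q)*(2*Q) = 2*Q*(238 + Q))
n = 3936 (n = 2*(2*4)*(238 + 2*4) = 2*8*(238 + 8) = 2*8*246 = 3936)
((-9917 + (-29099 - 1*(-44901))) + n) - 1*308636 = ((-9917 + (-29099 - 1*(-44901))) + 3936) - 1*308636 = ((-9917 + (-29099 + 44901)) + 3936) - 308636 = ((-9917 + 15802) + 3936) - 308636 = (5885 + 3936) - 308636 = 9821 - 308636 = -298815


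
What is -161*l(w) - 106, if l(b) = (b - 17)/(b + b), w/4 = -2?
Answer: -5721/16 ≈ -357.56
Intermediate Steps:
w = -8 (w = 4*(-2) = -8)
l(b) = (-17 + b)/(2*b) (l(b) = (-17 + b)/((2*b)) = (-17 + b)*(1/(2*b)) = (-17 + b)/(2*b))
-161*l(w) - 106 = -161*(-17 - 8)/(2*(-8)) - 106 = -161*(-1)*(-25)/(2*8) - 106 = -161*25/16 - 106 = -4025/16 - 106 = -5721/16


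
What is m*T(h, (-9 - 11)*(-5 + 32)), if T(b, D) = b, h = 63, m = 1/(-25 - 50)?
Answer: -21/25 ≈ -0.84000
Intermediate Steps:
m = -1/75 (m = 1/(-75) = -1/75 ≈ -0.013333)
m*T(h, (-9 - 11)*(-5 + 32)) = -1/75*63 = -21/25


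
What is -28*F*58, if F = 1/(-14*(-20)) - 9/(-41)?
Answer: -74269/205 ≈ -362.29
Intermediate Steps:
F = 2561/11480 (F = -1/14*(-1/20) - 9*(-1/41) = 1/280 + 9/41 = 2561/11480 ≈ 0.22308)
-28*F*58 = -28*2561/11480*58 = -2561/410*58 = -74269/205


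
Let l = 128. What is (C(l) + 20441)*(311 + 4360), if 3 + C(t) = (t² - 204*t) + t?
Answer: 50624298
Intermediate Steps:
C(t) = -3 + t² - 203*t (C(t) = -3 + ((t² - 204*t) + t) = -3 + (t² - 203*t) = -3 + t² - 203*t)
(C(l) + 20441)*(311 + 4360) = ((-3 + 128² - 203*128) + 20441)*(311 + 4360) = ((-3 + 16384 - 25984) + 20441)*4671 = (-9603 + 20441)*4671 = 10838*4671 = 50624298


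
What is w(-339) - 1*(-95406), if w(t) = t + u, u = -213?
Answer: 94854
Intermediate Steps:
w(t) = -213 + t (w(t) = t - 213 = -213 + t)
w(-339) - 1*(-95406) = (-213 - 339) - 1*(-95406) = -552 + 95406 = 94854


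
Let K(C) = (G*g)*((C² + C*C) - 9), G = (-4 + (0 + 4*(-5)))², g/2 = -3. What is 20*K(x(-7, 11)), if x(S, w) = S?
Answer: -6151680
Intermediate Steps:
g = -6 (g = 2*(-3) = -6)
G = 576 (G = (-4 + (0 - 20))² = (-4 - 20)² = (-24)² = 576)
K(C) = 31104 - 6912*C² (K(C) = (576*(-6))*((C² + C*C) - 9) = -3456*((C² + C²) - 9) = -3456*(2*C² - 9) = -3456*(-9 + 2*C²) = 31104 - 6912*C²)
20*K(x(-7, 11)) = 20*(31104 - 6912*(-7)²) = 20*(31104 - 6912*49) = 20*(31104 - 338688) = 20*(-307584) = -6151680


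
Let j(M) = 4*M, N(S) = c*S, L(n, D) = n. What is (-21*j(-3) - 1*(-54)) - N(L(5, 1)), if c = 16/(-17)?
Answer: 5282/17 ≈ 310.71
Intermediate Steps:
c = -16/17 (c = 16*(-1/17) = -16/17 ≈ -0.94118)
N(S) = -16*S/17
(-21*j(-3) - 1*(-54)) - N(L(5, 1)) = (-84*(-3) - 1*(-54)) - (-16)*5/17 = (-21*(-12) + 54) - 1*(-80/17) = (252 + 54) + 80/17 = 306 + 80/17 = 5282/17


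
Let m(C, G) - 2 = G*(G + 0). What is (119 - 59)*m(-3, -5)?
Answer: 1620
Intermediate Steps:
m(C, G) = 2 + G**2 (m(C, G) = 2 + G*(G + 0) = 2 + G*G = 2 + G**2)
(119 - 59)*m(-3, -5) = (119 - 59)*(2 + (-5)**2) = 60*(2 + 25) = 60*27 = 1620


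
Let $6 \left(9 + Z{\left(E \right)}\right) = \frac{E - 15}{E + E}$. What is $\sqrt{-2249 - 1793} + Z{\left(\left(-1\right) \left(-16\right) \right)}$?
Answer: $- \frac{1727}{192} + i \sqrt{4042} \approx -8.9948 + 63.577 i$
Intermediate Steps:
$Z{\left(E \right)} = -9 + \frac{-15 + E}{12 E}$ ($Z{\left(E \right)} = -9 + \frac{\left(E - 15\right) \frac{1}{E + E}}{6} = -9 + \frac{\left(-15 + E\right) \frac{1}{2 E}}{6} = -9 + \frac{\frac{1}{2} \frac{1}{E} \left(-15 + E\right)}{6} = -9 + \frac{-15 + E}{12 E}$)
$\sqrt{-2249 - 1793} + Z{\left(\left(-1\right) \left(-16\right) \right)} = \sqrt{-2249 - 1793} + \frac{-15 - 107 \left(\left(-1\right) \left(-16\right)\right)}{12 \left(\left(-1\right) \left(-16\right)\right)} = \sqrt{-4042} + \frac{-15 - 1712}{12 \cdot 16} = i \sqrt{4042} + \frac{1}{12} \cdot \frac{1}{16} \left(-15 - 1712\right) = i \sqrt{4042} + \frac{1}{12} \cdot \frac{1}{16} \left(-1727\right) = i \sqrt{4042} - \frac{1727}{192} = - \frac{1727}{192} + i \sqrt{4042}$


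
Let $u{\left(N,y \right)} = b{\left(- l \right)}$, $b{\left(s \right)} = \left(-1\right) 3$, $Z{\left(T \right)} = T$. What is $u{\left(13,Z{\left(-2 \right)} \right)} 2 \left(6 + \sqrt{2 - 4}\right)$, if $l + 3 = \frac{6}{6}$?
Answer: $-36 - 6 i \sqrt{2} \approx -36.0 - 8.4853 i$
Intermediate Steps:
$l = -2$ ($l = -3 + \frac{6}{6} = -3 + 6 \cdot \frac{1}{6} = -3 + 1 = -2$)
$b{\left(s \right)} = -3$
$u{\left(N,y \right)} = -3$
$u{\left(13,Z{\left(-2 \right)} \right)} 2 \left(6 + \sqrt{2 - 4}\right) = - 3 \cdot 2 \left(6 + \sqrt{2 - 4}\right) = - 3 \cdot 2 \left(6 + \sqrt{-2}\right) = - 3 \cdot 2 \left(6 + i \sqrt{2}\right) = - 3 \left(12 + 2 i \sqrt{2}\right) = -36 - 6 i \sqrt{2}$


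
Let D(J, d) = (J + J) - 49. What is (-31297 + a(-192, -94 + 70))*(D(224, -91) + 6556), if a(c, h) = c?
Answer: -219005995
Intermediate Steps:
D(J, d) = -49 + 2*J (D(J, d) = 2*J - 49 = -49 + 2*J)
(-31297 + a(-192, -94 + 70))*(D(224, -91) + 6556) = (-31297 - 192)*((-49 + 2*224) + 6556) = -31489*((-49 + 448) + 6556) = -31489*(399 + 6556) = -31489*6955 = -219005995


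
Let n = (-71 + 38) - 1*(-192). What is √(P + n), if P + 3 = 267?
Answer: 3*√47 ≈ 20.567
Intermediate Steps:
P = 264 (P = -3 + 267 = 264)
n = 159 (n = -33 + 192 = 159)
√(P + n) = √(264 + 159) = √423 = 3*√47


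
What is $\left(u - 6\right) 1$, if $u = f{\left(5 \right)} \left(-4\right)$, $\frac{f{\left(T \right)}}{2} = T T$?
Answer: $-206$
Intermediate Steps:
$f{\left(T \right)} = 2 T^{2}$ ($f{\left(T \right)} = 2 T T = 2 T^{2}$)
$u = -200$ ($u = 2 \cdot 5^{2} \left(-4\right) = 2 \cdot 25 \left(-4\right) = 50 \left(-4\right) = -200$)
$\left(u - 6\right) 1 = \left(-200 - 6\right) 1 = \left(-206\right) 1 = -206$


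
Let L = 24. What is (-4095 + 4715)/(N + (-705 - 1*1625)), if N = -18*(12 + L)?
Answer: -310/1489 ≈ -0.20819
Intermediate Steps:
N = -648 (N = -18*(12 + 24) = -18*36 = -648)
(-4095 + 4715)/(N + (-705 - 1*1625)) = (-4095 + 4715)/(-648 + (-705 - 1*1625)) = 620/(-648 + (-705 - 1625)) = 620/(-648 - 2330) = 620/(-2978) = 620*(-1/2978) = -310/1489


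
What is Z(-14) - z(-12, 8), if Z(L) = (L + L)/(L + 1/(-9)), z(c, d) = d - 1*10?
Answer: 506/127 ≈ 3.9843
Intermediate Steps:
z(c, d) = -10 + d (z(c, d) = d - 10 = -10 + d)
Z(L) = 2*L/(-1/9 + L) (Z(L) = (2*L)/(L - 1/9) = (2*L)/(-1/9 + L) = 2*L/(-1/9 + L))
Z(-14) - z(-12, 8) = 18*(-14)/(-1 + 9*(-14)) - (-10 + 8) = 18*(-14)/(-1 - 126) - 1*(-2) = 18*(-14)/(-127) + 2 = 18*(-14)*(-1/127) + 2 = 252/127 + 2 = 506/127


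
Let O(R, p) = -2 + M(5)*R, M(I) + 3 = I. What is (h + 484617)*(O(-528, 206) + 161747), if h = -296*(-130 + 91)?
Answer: 79727614929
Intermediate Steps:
M(I) = -3 + I
h = 11544 (h = -296*(-39) = 11544)
O(R, p) = -2 + 2*R (O(R, p) = -2 + (-3 + 5)*R = -2 + 2*R)
(h + 484617)*(O(-528, 206) + 161747) = (11544 + 484617)*((-2 + 2*(-528)) + 161747) = 496161*((-2 - 1056) + 161747) = 496161*(-1058 + 161747) = 496161*160689 = 79727614929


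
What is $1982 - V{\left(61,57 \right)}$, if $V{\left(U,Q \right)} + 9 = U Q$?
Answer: $-1486$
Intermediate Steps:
$V{\left(U,Q \right)} = -9 + Q U$ ($V{\left(U,Q \right)} = -9 + U Q = -9 + Q U$)
$1982 - V{\left(61,57 \right)} = 1982 - \left(-9 + 57 \cdot 61\right) = 1982 - \left(-9 + 3477\right) = 1982 - 3468 = -1486$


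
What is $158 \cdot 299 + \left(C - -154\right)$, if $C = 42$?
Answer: $47438$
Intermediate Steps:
$158 \cdot 299 + \left(C - -154\right) = 158 \cdot 299 + \left(42 - -154\right) = 47242 + \left(42 + 154\right) = 47242 + 196 = 47438$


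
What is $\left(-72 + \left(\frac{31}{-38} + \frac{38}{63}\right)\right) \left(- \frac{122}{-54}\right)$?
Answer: $- \frac{10545497}{64638} \approx -163.15$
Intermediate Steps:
$\left(-72 + \left(\frac{31}{-38} + \frac{38}{63}\right)\right) \left(- \frac{122}{-54}\right) = \left(-72 + \left(31 \left(- \frac{1}{38}\right) + 38 \cdot \frac{1}{63}\right)\right) \left(\left(-122\right) \left(- \frac{1}{54}\right)\right) = \left(-72 + \left(- \frac{31}{38} + \frac{38}{63}\right)\right) \frac{61}{27} = \left(-72 - \frac{509}{2394}\right) \frac{61}{27} = \left(- \frac{172877}{2394}\right) \frac{61}{27} = - \frac{10545497}{64638}$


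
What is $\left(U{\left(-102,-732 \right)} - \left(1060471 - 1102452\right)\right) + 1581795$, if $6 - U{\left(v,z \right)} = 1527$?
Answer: $1622255$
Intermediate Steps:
$U{\left(v,z \right)} = -1521$ ($U{\left(v,z \right)} = 6 - 1527 = -1521$)
$\left(U{\left(-102,-732 \right)} - \left(1060471 - 1102452\right)\right) + 1581795 = \left(-1521 - \left(1060471 - 1102452\right)\right) + 1581795 = \left(-1521 - -41981\right) + 1581795 = \left(-1521 + 41981\right) + 1581795 = 40460 + 1581795 = 1622255$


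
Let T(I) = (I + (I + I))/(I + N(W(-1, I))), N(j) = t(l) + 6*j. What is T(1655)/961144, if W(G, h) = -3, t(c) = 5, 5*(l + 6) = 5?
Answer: 4965/1578198448 ≈ 3.1460e-6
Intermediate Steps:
l = -5 (l = -6 + (1/5)*5 = -6 + 1 = -5)
N(j) = 5 + 6*j
T(I) = 3*I/(-13 + I) (T(I) = (I + (I + I))/(I + (5 + 6*(-3))) = (I + 2*I)/(I + (5 - 18)) = (3*I)/(I - 13) = (3*I)/(-13 + I) = 3*I/(-13 + I))
T(1655)/961144 = (3*1655/(-13 + 1655))/961144 = (3*1655/1642)*(1/961144) = (3*1655*(1/1642))*(1/961144) = (4965/1642)*(1/961144) = 4965/1578198448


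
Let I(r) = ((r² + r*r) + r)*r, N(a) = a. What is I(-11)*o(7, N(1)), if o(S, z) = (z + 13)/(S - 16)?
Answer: 11858/3 ≈ 3952.7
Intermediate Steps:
o(S, z) = (13 + z)/(-16 + S)
I(r) = r*(r + 2*r²) (I(r) = ((r² + r²) + r)*r = (2*r² + r)*r = (r + 2*r²)*r = r*(r + 2*r²))
I(-11)*o(7, N(1)) = ((-11)²*(1 + 2*(-11)))*((13 + 1)/(-16 + 7)) = (121*(1 - 22))*(14/(-9)) = (121*(-21))*(-⅑*14) = -2541*(-14/9) = 11858/3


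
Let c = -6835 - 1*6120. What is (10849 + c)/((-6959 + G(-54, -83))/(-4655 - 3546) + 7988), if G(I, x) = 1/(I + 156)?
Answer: -1761673212/6682687793 ≈ -0.26362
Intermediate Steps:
G(I, x) = 1/(156 + I)
c = -12955 (c = -6835 - 6120 = -12955)
(10849 + c)/((-6959 + G(-54, -83))/(-4655 - 3546) + 7988) = (10849 - 12955)/((-6959 + 1/(156 - 54))/(-4655 - 3546) + 7988) = -2106/((-6959 + 1/102)/(-8201) + 7988) = -2106/((-6959 + 1/102)*(-1/8201) + 7988) = -2106/(-709817/102*(-1/8201) + 7988) = -2106/(709817/836502 + 7988) = -2106/6682687793/836502 = -2106*836502/6682687793 = -1761673212/6682687793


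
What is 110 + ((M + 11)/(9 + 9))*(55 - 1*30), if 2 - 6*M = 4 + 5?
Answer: 13355/108 ≈ 123.66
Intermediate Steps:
M = -7/6 (M = ⅓ - (4 + 5)/6 = ⅓ - ⅙*9 = ⅓ - 3/2 = -7/6 ≈ -1.1667)
110 + ((M + 11)/(9 + 9))*(55 - 1*30) = 110 + ((-7/6 + 11)/(9 + 9))*(55 - 1*30) = 110 + ((59/6)/18)*(55 - 30) = 110 + ((59/6)*(1/18))*25 = 110 + (59/108)*25 = 110 + 1475/108 = 13355/108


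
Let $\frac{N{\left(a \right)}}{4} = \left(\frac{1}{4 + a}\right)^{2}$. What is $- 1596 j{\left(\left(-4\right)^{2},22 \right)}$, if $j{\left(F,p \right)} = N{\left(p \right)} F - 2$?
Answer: $\frac{513912}{169} \approx 3040.9$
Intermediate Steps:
$N{\left(a \right)} = \frac{4}{\left(4 + a\right)^{2}}$ ($N{\left(a \right)} = 4 \left(\frac{1}{4 + a}\right)^{2} = \frac{4}{\left(4 + a\right)^{2}}$)
$j{\left(F,p \right)} = -2 + \frac{4 F}{\left(4 + p\right)^{2}}$ ($j{\left(F,p \right)} = \frac{4}{\left(4 + p\right)^{2}} F - 2 = \frac{4 F}{\left(4 + p\right)^{2}} - 2 = -2 + \frac{4 F}{\left(4 + p\right)^{2}}$)
$- 1596 j{\left(\left(-4\right)^{2},22 \right)} = - 1596 \left(-2 + \frac{4 \left(-4\right)^{2}}{\left(4 + 22\right)^{2}}\right) = - 1596 \left(-2 + 4 \cdot 16 \cdot \frac{1}{676}\right) = - 1596 \left(-2 + \frac{16}{169}\right) = \left(-1596\right) \left(- \frac{322}{169}\right) = \frac{513912}{169}$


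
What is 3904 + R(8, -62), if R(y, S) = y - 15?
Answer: 3897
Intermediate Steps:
R(y, S) = -15 + y
3904 + R(8, -62) = 3904 + (-15 + 8) = 3904 - 7 = 3897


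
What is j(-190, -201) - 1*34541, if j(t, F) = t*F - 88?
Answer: 3561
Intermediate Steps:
j(t, F) = -88 + F*t (j(t, F) = F*t - 88 = -88 + F*t)
j(-190, -201) - 1*34541 = (-88 - 201*(-190)) - 1*34541 = (-88 + 38190) - 34541 = 38102 - 34541 = 3561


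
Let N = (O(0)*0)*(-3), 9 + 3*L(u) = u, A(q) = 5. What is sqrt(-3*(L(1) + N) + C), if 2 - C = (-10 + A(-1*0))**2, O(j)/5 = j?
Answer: I*sqrt(15) ≈ 3.873*I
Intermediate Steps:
O(j) = 5*j
L(u) = -3 + u/3
N = 0 (N = ((5*0)*0)*(-3) = (0*0)*(-3) = 0*(-3) = 0)
C = -23 (C = 2 - (-10 + 5)**2 = 2 - 1*(-5)**2 = 2 - 1*25 = 2 - 25 = -23)
sqrt(-3*(L(1) + N) + C) = sqrt(-3*((-3 + (1/3)*1) + 0) - 23) = sqrt(-3*((-3 + 1/3) + 0) - 23) = sqrt(-3*(-8/3 + 0) - 23) = sqrt(-3*(-8/3) - 23) = sqrt(8 - 23) = sqrt(-15) = I*sqrt(15)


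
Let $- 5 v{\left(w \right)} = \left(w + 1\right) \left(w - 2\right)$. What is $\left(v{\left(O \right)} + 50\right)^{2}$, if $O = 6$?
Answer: $\frac{49284}{25} \approx 1971.4$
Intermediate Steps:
$v{\left(w \right)} = - \frac{\left(1 + w\right) \left(-2 + w\right)}{5}$ ($v{\left(w \right)} = - \frac{\left(w + 1\right) \left(w - 2\right)}{5} = - \frac{\left(1 + w\right) \left(-2 + w\right)}{5}$)
$\left(v{\left(O \right)} + 50\right)^{2} = \left(\left(\frac{2}{5} - \frac{6^{2}}{5} + \frac{1}{5} \cdot 6\right) + 50\right)^{2} = \left(\left(\frac{2}{5} - \frac{36}{5} + \frac{6}{5}\right) + 50\right)^{2} = \left(- \frac{28}{5} + 50\right)^{2} = \left(\frac{222}{5}\right)^{2} = \frac{49284}{25}$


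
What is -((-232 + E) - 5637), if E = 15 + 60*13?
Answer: 5074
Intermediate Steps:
E = 795 (E = 15 + 780 = 795)
-((-232 + E) - 5637) = -((-232 + 795) - 5637) = -(563 - 5637) = -1*(-5074) = 5074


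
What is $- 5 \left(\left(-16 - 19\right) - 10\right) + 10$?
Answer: $235$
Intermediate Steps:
$- 5 \left(\left(-16 - 19\right) - 10\right) + 10 = - 5 \left(-35 - 10\right) + 10 = \left(-5\right) \left(-45\right) + 10 = 225 + 10 = 235$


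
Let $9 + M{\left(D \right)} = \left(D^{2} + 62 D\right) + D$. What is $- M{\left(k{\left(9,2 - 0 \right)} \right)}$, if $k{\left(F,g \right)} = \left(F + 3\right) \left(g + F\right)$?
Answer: $-25731$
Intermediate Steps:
$k{\left(F,g \right)} = \left(3 + F\right) \left(F + g\right)$
$M{\left(D \right)} = -9 + D^{2} + 63 D$ ($M{\left(D \right)} = -9 + \left(\left(D^{2} + 62 D\right) + D\right) = -9 + \left(D^{2} + 63 D\right) = -9 + D^{2} + 63 D$)
$- M{\left(k{\left(9,2 - 0 \right)} \right)} = - (-9 + \left(9^{2} + 3 \cdot 9 + 3 \left(2 - 0\right) + 9 \left(2 - 0\right)\right)^{2} + 63 \left(9^{2} + 3 \cdot 9 + 3 \left(2 - 0\right) + 9 \left(2 - 0\right)\right)) = - (-9 + \left(81 + 27 + 3 \left(2 + 0\right) + 9 \left(2 + 0\right)\right)^{2} + 63 \left(81 + 27 + 3 \left(2 + 0\right) + 9 \left(2 + 0\right)\right)) = - (-9 + \left(81 + 27 + 3 \cdot 2 + 9 \cdot 2\right)^{2} + 63 \left(81 + 27 + 3 \cdot 2 + 9 \cdot 2\right)) = - (-9 + \left(81 + 27 + 6 + 18\right)^{2} + 63 \left(81 + 27 + 6 + 18\right)) = - (-9 + 132^{2} + 63 \cdot 132) = - (-9 + 17424 + 8316) = \left(-1\right) 25731 = -25731$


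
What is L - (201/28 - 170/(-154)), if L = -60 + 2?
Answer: -20415/308 ≈ -66.282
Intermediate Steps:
L = -58
L - (201/28 - 170/(-154)) = -58 - (201/28 - 170/(-154)) = -58 - (201*(1/28) - 170*(-1/154)) = -58 - (201/28 + 85/77) = -58 - 1*2551/308 = -58 - 2551/308 = -20415/308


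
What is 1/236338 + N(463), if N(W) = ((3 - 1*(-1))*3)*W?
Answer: 1313093929/236338 ≈ 5556.0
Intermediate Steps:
N(W) = 12*W (N(W) = ((3 + 1)*3)*W = (4*3)*W = 12*W)
1/236338 + N(463) = 1/236338 + 12*463 = 1/236338 + 5556 = 1313093929/236338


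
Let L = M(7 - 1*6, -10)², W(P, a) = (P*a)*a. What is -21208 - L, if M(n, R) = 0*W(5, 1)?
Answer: -21208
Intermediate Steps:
W(P, a) = P*a²
M(n, R) = 0 (M(n, R) = 0*(5*1²) = 0*(5*1) = 0*5 = 0)
L = 0 (L = 0² = 0)
-21208 - L = -21208 - 1*0 = -21208 + 0 = -21208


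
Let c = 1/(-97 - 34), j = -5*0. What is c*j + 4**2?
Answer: 16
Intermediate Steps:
j = 0
c = -1/131 (c = 1/(-131) = -1/131 ≈ -0.0076336)
c*j + 4**2 = -1/131*0 + 4**2 = 0 + 16 = 16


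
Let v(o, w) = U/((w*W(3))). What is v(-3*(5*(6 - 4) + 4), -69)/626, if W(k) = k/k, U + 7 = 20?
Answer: -13/43194 ≈ -0.00030097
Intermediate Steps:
U = 13 (U = -7 + 20 = 13)
W(k) = 1
v(o, w) = 13/w (v(o, w) = 13/((w*1)) = 13/w)
v(-3*(5*(6 - 4) + 4), -69)/626 = (13/(-69))/626 = (13*(-1/69))*(1/626) = -13/69*1/626 = -13/43194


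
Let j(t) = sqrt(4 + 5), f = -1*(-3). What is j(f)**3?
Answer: 27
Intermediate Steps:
f = 3
j(t) = 3 (j(t) = sqrt(9) = 3)
j(f)**3 = 3**3 = 27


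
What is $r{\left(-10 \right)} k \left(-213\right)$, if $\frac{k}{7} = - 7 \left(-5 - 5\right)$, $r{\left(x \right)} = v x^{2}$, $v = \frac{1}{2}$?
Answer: $-5218500$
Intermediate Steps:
$v = \frac{1}{2} \approx 0.5$
$r{\left(x \right)} = \frac{x^{2}}{2}$
$k = 490$ ($k = 7 \left(- 7 \left(-5 - 5\right)\right) = 7 \left(\left(-7\right) \left(-10\right)\right) = 7 \cdot 70 = 490$)
$r{\left(-10 \right)} k \left(-213\right) = \frac{\left(-10\right)^{2}}{2} \cdot 490 \left(-213\right) = \frac{1}{2} \cdot 100 \cdot 490 \left(-213\right) = 50 \cdot 490 \left(-213\right) = 24500 \left(-213\right) = -5218500$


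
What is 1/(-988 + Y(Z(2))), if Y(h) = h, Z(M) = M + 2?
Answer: -1/984 ≈ -0.0010163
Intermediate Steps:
Z(M) = 2 + M
1/(-988 + Y(Z(2))) = 1/(-988 + (2 + 2)) = 1/(-988 + 4) = 1/(-984) = -1/984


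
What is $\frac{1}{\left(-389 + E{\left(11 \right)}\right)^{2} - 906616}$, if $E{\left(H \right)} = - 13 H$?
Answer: $- \frac{1}{623592} \approx -1.6036 \cdot 10^{-6}$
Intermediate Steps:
$\frac{1}{\left(-389 + E{\left(11 \right)}\right)^{2} - 906616} = \frac{1}{\left(-389 - 143\right)^{2} - 906616} = \frac{1}{\left(-532\right)^{2} - 906616} = \frac{1}{283024 - 906616} = \frac{1}{-623592} = - \frac{1}{623592}$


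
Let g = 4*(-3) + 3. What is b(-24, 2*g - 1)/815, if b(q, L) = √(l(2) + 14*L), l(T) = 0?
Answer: I*√266/815 ≈ 0.020012*I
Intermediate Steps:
g = -9 (g = -12 + 3 = -9)
b(q, L) = √14*√L (b(q, L) = √(0 + 14*L) = √(14*L) = √14*√L)
b(-24, 2*g - 1)/815 = (√14*√(2*(-9) - 1))/815 = (√14*√(-18 - 1))*(1/815) = (√14*√(-19))*(1/815) = (√14*(I*√19))*(1/815) = (I*√266)*(1/815) = I*√266/815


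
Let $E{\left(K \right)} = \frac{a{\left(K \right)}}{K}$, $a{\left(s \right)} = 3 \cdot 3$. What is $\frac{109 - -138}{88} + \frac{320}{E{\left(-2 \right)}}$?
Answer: $- \frac{54097}{792} \approx -68.304$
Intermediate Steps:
$a{\left(s \right)} = 9$
$E{\left(K \right)} = \frac{9}{K}$
$\frac{109 - -138}{88} + \frac{320}{E{\left(-2 \right)}} = \frac{109 - -138}{88} + \frac{320}{9 \frac{1}{-2}} = \left(109 + 138\right) \frac{1}{88} + \frac{320}{9 \left(- \frac{1}{2}\right)} = 247 \cdot \frac{1}{88} + \frac{320}{- \frac{9}{2}} = \frac{247}{88} + 320 \left(- \frac{2}{9}\right) = \frac{247}{88} - \frac{640}{9} = - \frac{54097}{792}$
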